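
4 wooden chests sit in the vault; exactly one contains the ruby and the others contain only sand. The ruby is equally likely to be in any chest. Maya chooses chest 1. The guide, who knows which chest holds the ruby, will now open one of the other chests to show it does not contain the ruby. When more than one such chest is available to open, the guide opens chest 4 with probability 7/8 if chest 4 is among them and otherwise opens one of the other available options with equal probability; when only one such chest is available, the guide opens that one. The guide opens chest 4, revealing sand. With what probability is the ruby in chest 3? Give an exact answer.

1/3

Consider each possible location of the ruby in turn.
If it is in any of chests 1, 2, and 3 (prior 1/4 each): chest 4 is available, opened with probability 7/8; weight (1/4)·(7/8) = 7/32 each.
If it is in chest 4 (prior 1/4): the guide opened chest 4, so this case is ruled out; weight (1/4)·0 = 0.
The weights sum to 21/32.
So P(the ruby in chest 3 | the guide opened chest 4) = (7/32) / (21/32) = 1/3.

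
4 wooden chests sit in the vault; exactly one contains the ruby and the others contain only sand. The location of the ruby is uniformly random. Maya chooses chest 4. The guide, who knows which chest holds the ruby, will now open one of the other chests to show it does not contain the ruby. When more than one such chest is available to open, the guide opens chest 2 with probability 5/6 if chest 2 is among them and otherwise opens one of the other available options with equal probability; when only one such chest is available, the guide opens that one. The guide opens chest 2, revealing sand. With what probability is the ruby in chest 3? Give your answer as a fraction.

1/3

Apply Bayes' rule, conditioning on where the ruby actually is.
If it is in any of chests 1, 3, and 4 (prior 1/4 each): chest 2 is available, opened with probability 5/6; weight (1/4)·(5/6) = 5/24 each.
If it is in chest 2 (prior 1/4): the guide opened chest 2, so this case is ruled out; weight (1/4)·0 = 0.
The weights sum to 5/8.
So P(the ruby in chest 3 | the guide opened chest 2) = (5/24) / (5/8) = 1/3.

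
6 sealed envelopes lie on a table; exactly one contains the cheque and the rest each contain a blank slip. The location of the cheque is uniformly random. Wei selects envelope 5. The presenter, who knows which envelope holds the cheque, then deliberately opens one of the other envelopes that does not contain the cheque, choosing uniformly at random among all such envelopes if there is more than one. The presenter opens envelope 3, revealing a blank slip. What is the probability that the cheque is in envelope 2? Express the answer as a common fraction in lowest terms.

Apply Bayes' rule, conditioning on where the cheque actually is.
If it is in any of envelopes 1, 2, 4, and 6 (prior 1/6 each): the presenter has 4 equally likely choices, so probability 1/4; weight (1/6)·(1/4) = 1/24 each.
If it is in envelope 3 (prior 1/6): the presenter opened envelope 3, so this case is ruled out; weight (1/6)·0 = 0.
If it is in envelope 5 (prior 1/6): the presenter has 5 equally likely choices, so probability 1/5; weight (1/6)·(1/5) = 1/30.
The weights sum to 1/5.
So P(the cheque in envelope 2 | the presenter opened envelope 3) = (1/24) / (1/5) = 5/24.

5/24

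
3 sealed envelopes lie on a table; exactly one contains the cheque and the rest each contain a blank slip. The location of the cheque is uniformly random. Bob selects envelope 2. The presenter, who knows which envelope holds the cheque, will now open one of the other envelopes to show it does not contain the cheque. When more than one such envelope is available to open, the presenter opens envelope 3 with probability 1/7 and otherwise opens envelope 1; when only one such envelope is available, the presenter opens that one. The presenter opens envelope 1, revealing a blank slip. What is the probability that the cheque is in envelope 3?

7/13

Condition on the true location of the cheque.
If it is in envelope 1 (prior 1/3): the presenter opened envelope 1, so this case is ruled out; weight (1/3)·0 = 0.
If it is in envelope 2 (prior 1/3): envelope 3 is available but not opened, probability 6/7; weight (1/3)·(6/7) = 2/7.
If it is in envelope 3 (prior 1/3): only envelope 1 is available, probability 1; weight (1/3)·1 = 1/3.
The weights sum to 13/21.
So P(the cheque in envelope 3 | the presenter opened envelope 1) = (1/3) / (13/21) = 7/13.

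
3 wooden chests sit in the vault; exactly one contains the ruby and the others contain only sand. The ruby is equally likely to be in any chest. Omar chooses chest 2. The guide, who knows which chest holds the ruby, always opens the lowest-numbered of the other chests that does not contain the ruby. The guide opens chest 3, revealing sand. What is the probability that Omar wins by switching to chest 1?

1

Consider each possible location of the ruby in turn.
If it is in chest 1 (prior 1/3): chest 3 is the lowest-numbered option available, probability 1; weight (1/3)·1 = 1/3.
If it is in chest 2 (prior 1/3): the guide would have opened chest 1 instead, probability 0; weight (1/3)·0 = 0.
If it is in chest 3 (prior 1/3): the guide opened chest 3, so this case is ruled out; weight (1/3)·0 = 0.
The weights sum to 1/3.
So P(the ruby in chest 1 | the guide opened chest 3) = (1/3) / (1/3) = 1.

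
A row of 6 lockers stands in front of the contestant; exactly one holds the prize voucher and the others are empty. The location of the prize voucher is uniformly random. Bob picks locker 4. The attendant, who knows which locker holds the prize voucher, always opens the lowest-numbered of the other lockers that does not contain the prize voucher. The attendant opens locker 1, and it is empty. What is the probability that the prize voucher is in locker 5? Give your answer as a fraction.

1/5

Consider each possible location of the prize voucher in turn.
If it is in locker 1 (prior 1/6): the attendant opened locker 1, so this case is ruled out; weight (1/6)·0 = 0.
If it is in any of lockers 2, 3, 4, 5, and 6 (prior 1/6 each): locker 1 is the lowest-numbered option available, probability 1; weight (1/6)·1 = 1/6 each.
The weights sum to 5/6.
So P(the prize voucher in locker 5 | the attendant opened locker 1) = (1/6) / (5/6) = 1/5.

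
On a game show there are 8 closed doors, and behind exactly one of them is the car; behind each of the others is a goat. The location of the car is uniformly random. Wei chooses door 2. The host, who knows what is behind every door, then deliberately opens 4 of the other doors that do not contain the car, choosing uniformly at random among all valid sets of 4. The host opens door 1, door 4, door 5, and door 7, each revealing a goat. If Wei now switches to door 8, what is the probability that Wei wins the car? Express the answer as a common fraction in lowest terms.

Apply Bayes' rule, conditioning on where the car actually is.
If it is behind any of doors 1, 4, 5, and 7 (prior 1/8 each): that door was opened and seen not to hold the prize — ruled out; weight (1/8)·0 = 0 each.
If it is behind door 2 (prior 1/8): the host has 35 equally likely choices, so probability 1/35; weight (1/8)·(1/35) = 1/280.
If it is behind any of doors 3, 6, and 8 (prior 1/8 each): the host has 15 equally likely choices, so probability 1/15; weight (1/8)·(1/15) = 1/120 each.
The weights sum to 1/35.
So P(the car behind door 8 | the host opened door 1, door 4, door 5, and door 7) = (1/120) / (1/35) = 7/24.

7/24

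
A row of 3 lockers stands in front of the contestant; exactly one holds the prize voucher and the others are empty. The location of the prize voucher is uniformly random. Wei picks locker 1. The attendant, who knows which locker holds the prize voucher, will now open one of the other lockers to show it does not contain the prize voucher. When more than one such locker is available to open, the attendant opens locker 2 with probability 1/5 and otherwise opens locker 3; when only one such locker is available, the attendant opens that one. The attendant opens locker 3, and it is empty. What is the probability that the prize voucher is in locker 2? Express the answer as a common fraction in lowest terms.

5/9

Consider each possible location of the prize voucher in turn.
If it is in locker 1 (prior 1/3): locker 2 is available but not opened, probability 4/5; weight (1/3)·(4/5) = 4/15.
If it is in locker 2 (prior 1/3): only locker 3 is available, probability 1; weight (1/3)·1 = 1/3.
If it is in locker 3 (prior 1/3): the attendant opened locker 3, so this case is ruled out; weight (1/3)·0 = 0.
The weights sum to 3/5.
So P(the prize voucher in locker 2 | the attendant opened locker 3) = (1/3) / (3/5) = 5/9.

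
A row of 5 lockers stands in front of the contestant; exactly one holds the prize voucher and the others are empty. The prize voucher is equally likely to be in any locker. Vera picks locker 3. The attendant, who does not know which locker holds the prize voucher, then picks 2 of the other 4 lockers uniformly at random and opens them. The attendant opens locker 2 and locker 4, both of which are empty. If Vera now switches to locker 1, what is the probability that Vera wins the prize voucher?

1/3

Because the attendant chose which lockers to open without knowing where the prize voucher is, the choice is independent of the prize location. Learning that none of the 2 opened lockers holds the prize voucher simply rules out those 2 locations and leaves the remaining 3 lockers still equally likely by symmetry.
So P(the prize voucher in locker 1) = 1/3.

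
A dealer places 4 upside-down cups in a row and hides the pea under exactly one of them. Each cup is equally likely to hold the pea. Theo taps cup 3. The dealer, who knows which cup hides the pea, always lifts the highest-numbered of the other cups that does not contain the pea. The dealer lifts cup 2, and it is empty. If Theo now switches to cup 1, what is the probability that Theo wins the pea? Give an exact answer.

0

Condition on the true location of the pea.
If it is under either of cups 1 and 3 (prior 1/4 each): the dealer would have opened cup 4 instead, probability 0; weight (1/4)·0 = 0 each.
If it is under cup 2 (prior 1/4): the dealer opened cup 2, so this case is ruled out; weight (1/4)·0 = 0.
If it is under cup 4 (prior 1/4): cup 2 is the highest-numbered option available, probability 1; weight (1/4)·1 = 1/4.
The weights sum to 1/4.
So P(the pea under cup 1 | the dealer opened cup 2) = 0 / (1/4) = 0.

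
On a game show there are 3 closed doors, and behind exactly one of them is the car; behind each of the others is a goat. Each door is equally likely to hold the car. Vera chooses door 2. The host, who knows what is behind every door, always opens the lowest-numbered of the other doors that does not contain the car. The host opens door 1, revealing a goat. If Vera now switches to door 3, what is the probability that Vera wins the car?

1/2

Condition on the true location of the car.
If it is behind door 1 (prior 1/3): the host opened door 1, so this case is ruled out; weight (1/3)·0 = 0.
If it is behind either of doors 2 and 3 (prior 1/3 each): door 1 is the lowest-numbered option available, probability 1; weight (1/3)·1 = 1/3 each.
The weights sum to 2/3.
So P(the car behind door 3 | the host opened door 1) = (1/3) / (2/3) = 1/2.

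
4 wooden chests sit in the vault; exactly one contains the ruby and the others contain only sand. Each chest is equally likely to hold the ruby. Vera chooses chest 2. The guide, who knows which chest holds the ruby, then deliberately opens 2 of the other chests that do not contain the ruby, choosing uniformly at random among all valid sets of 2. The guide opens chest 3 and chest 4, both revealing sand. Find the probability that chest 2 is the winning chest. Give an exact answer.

1/4

Consider each possible location of the ruby in turn.
If it is in chest 1 (prior 1/4): the guide has no choice, probability 1; weight (1/4)·1 = 1/4.
If it is in chest 2 (prior 1/4): the guide has 3 equally likely choices, so probability 1/3; weight (1/4)·(1/3) = 1/12.
If it is in either of chests 3 and 4 (prior 1/4 each): that chest was opened and seen not to hold the prize — ruled out; weight (1/4)·0 = 0 each.
The weights sum to 1/3.
So P(the ruby in chest 2 | the guide opened chest 3 and chest 4) = (1/12) / (1/3) = 1/4.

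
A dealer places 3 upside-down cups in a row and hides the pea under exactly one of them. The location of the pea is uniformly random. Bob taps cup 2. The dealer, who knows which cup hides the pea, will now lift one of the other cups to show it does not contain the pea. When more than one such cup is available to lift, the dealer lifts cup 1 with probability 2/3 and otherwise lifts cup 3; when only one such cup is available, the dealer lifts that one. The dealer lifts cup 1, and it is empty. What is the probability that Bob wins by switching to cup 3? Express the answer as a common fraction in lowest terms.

Consider each possible location of the pea in turn.
If it is under cup 1 (prior 1/3): the dealer opened cup 1, so this case is ruled out; weight (1/3)·0 = 0.
If it is under cup 2 (prior 1/3): cup 1 is available, opened with probability 2/3; weight (1/3)·(2/3) = 2/9.
If it is under cup 3 (prior 1/3): only cup 1 is available, probability 1; weight (1/3)·1 = 1/3.
The weights sum to 5/9.
So P(the pea under cup 3 | the dealer opened cup 1) = (1/3) / (5/9) = 3/5.

3/5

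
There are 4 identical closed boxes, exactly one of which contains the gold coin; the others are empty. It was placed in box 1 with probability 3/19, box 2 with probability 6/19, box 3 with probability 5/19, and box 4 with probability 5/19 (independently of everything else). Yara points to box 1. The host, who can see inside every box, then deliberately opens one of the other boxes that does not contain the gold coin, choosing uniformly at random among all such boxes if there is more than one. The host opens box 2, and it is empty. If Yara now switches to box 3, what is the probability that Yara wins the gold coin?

5/12

Condition on the true location of the gold coin.
If it is in box 1 (prior 3/19): the host has 3 equally likely choices, so probability 1/3; weight (3/19)·(1/3) = 1/19.
If it is in box 2 (prior 6/19): the host opened box 2, so this case is ruled out; weight (6/19)·0 = 0.
If it is in either of boxes 3 and 4 (prior 5/19 each): the host has 2 equally likely choices, so probability 1/2; weight (5/19)·(1/2) = 5/38 each.
The weights sum to 6/19.
So P(the gold coin in box 3 | the host opened box 2) = (5/38) / (6/19) = 5/12.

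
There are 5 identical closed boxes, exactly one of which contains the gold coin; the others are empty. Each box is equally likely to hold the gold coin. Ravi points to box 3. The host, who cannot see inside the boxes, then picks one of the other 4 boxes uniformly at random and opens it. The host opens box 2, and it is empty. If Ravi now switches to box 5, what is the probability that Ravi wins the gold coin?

1/4

Consider each possible location of the gold coin in turn.
If it is in any of boxes 1, 3, 4, and 5 (prior 1/5 each): the host picks box 2 with probability 1/4 regardless, and it is not the prize; weight (1/5)·(1/4) = 1/20 each.
If it is in box 2 (prior 1/5): the host opened box 2, so this case is ruled out; weight (1/5)·0 = 0.
The weights sum to 1/5.
So P(the gold coin in box 5 | the host opened box 2) = (1/20) / (1/5) = 1/4.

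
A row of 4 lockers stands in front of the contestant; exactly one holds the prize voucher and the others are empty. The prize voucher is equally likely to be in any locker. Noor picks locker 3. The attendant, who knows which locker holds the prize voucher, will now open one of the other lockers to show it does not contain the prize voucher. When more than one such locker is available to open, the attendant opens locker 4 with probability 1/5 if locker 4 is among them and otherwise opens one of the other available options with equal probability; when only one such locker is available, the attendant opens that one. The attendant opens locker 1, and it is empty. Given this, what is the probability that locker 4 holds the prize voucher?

5/17

Apply Bayes' rule, conditioning on where the prize voucher actually is.
If it is in locker 1 (prior 1/4): the attendant opened locker 1, so this case is ruled out; weight (1/4)·0 = 0.
If it is in locker 2 (prior 1/4): locker 4 is available but not opened, probability 4/5; weight (1/4)·(4/5) = 1/5.
If it is in locker 3 (prior 1/4): locker 4 is available but not opened; locker 1 gets probability (1 − 1/5)/2 = 2/5; weight (1/4)·(2/5) = 1/10.
If it is in locker 4 (prior 1/4): locker 4 holds the prize so is unavailable; the attendant chooses uniformly among the 2 others, probability 1/2; weight (1/4)·(1/2) = 1/8.
The weights sum to 17/40.
So P(the prize voucher in locker 4 | the attendant opened locker 1) = (1/8) / (17/40) = 5/17.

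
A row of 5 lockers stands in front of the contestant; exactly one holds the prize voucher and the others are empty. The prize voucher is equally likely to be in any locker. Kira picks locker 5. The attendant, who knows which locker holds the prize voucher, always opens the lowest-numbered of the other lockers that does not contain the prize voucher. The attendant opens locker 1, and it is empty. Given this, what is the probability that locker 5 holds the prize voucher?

Consider each possible location of the prize voucher in turn.
If it is in locker 1 (prior 1/5): the attendant opened locker 1, so this case is ruled out; weight (1/5)·0 = 0.
If it is in any of lockers 2, 3, 4, and 5 (prior 1/5 each): locker 1 is the lowest-numbered option available, probability 1; weight (1/5)·1 = 1/5 each.
The weights sum to 4/5.
So P(the prize voucher in locker 5 | the attendant opened locker 1) = (1/5) / (4/5) = 1/4.

1/4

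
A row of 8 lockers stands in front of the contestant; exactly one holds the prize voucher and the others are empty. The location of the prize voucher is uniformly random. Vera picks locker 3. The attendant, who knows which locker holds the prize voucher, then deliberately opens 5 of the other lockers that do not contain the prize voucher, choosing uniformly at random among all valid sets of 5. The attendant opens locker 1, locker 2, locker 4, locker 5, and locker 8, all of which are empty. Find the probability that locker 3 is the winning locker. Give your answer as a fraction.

1/8

Apply Bayes' rule, conditioning on where the prize voucher actually is.
If it is in any of lockers 1, 2, 4, 5, and 8 (prior 1/8 each): that locker was opened and seen not to hold the prize — ruled out; weight (1/8)·0 = 0 each.
If it is in locker 3 (prior 1/8): the attendant has 21 equally likely choices, so probability 1/21; weight (1/8)·(1/21) = 1/168.
If it is in either of lockers 6 and 7 (prior 1/8 each): the attendant has 6 equally likely choices, so probability 1/6; weight (1/8)·(1/6) = 1/48 each.
The weights sum to 1/21.
So P(the prize voucher in locker 3 | the attendant opened locker 1, locker 2, locker 4, locker 5, and locker 8) = (1/168) / (1/21) = 1/8.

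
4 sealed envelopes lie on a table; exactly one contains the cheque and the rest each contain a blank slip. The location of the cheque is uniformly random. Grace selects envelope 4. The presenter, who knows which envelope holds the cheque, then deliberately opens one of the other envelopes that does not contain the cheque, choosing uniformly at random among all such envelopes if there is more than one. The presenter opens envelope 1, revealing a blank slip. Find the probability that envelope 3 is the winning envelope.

3/8

Apply Bayes' rule, conditioning on where the cheque actually is.
If it is in envelope 1 (prior 1/4): the presenter opened envelope 1, so this case is ruled out; weight (1/4)·0 = 0.
If it is in either of envelopes 2 and 3 (prior 1/4 each): the presenter has 2 equally likely choices, so probability 1/2; weight (1/4)·(1/2) = 1/8 each.
If it is in envelope 4 (prior 1/4): the presenter has 3 equally likely choices, so probability 1/3; weight (1/4)·(1/3) = 1/12.
The weights sum to 1/3.
So P(the cheque in envelope 3 | the presenter opened envelope 1) = (1/8) / (1/3) = 3/8.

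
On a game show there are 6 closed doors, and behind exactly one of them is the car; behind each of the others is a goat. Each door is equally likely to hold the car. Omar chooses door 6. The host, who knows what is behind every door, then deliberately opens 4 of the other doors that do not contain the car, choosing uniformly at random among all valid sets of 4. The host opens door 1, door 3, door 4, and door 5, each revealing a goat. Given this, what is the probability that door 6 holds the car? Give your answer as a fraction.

1/6

Consider each possible location of the car in turn.
If it is behind any of doors 1, 3, 4, and 5 (prior 1/6 each): that door was opened and seen not to hold the prize — ruled out; weight (1/6)·0 = 0 each.
If it is behind door 2 (prior 1/6): the host has no choice, probability 1; weight (1/6)·1 = 1/6.
If it is behind door 6 (prior 1/6): the host has 5 equally likely choices, so probability 1/5; weight (1/6)·(1/5) = 1/30.
The weights sum to 1/5.
So P(the car behind door 6 | the host opened door 1, door 3, door 4, and door 5) = (1/30) / (1/5) = 1/6.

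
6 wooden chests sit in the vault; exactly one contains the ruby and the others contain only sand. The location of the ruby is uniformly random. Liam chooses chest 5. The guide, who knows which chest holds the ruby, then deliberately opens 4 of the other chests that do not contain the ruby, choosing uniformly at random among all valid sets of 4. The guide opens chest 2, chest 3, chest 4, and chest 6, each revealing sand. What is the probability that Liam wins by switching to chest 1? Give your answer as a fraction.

Condition on the true location of the ruby.
If it is in chest 1 (prior 1/6): the guide has no choice, probability 1; weight (1/6)·1 = 1/6.
If it is in any of chests 2, 3, 4, and 6 (prior 1/6 each): that chest was opened and seen not to hold the prize — ruled out; weight (1/6)·0 = 0 each.
If it is in chest 5 (prior 1/6): the guide has 5 equally likely choices, so probability 1/5; weight (1/6)·(1/5) = 1/30.
The weights sum to 1/5.
So P(the ruby in chest 1 | the guide opened chest 2, chest 3, chest 4, and chest 6) = (1/6) / (1/5) = 5/6.

5/6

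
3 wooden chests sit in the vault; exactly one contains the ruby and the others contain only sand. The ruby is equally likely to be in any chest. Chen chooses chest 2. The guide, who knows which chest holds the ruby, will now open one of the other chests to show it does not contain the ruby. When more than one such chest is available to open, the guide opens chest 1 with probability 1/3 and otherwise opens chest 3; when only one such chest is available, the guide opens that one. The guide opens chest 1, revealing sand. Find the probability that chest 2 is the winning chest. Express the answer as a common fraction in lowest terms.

Consider each possible location of the ruby in turn.
If it is in chest 1 (prior 1/3): the guide opened chest 1, so this case is ruled out; weight (1/3)·0 = 0.
If it is in chest 2 (prior 1/3): chest 1 is available, opened with probability 1/3; weight (1/3)·(1/3) = 1/9.
If it is in chest 3 (prior 1/3): only chest 1 is available, probability 1; weight (1/3)·1 = 1/3.
The weights sum to 4/9.
So P(the ruby in chest 2 | the guide opened chest 1) = (1/9) / (4/9) = 1/4.

1/4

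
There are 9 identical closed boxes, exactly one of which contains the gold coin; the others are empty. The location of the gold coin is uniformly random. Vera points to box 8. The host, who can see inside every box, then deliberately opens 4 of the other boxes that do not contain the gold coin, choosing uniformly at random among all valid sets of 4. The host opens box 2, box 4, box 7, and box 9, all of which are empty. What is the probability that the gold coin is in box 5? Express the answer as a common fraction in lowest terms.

2/9

Apply Bayes' rule, conditioning on where the gold coin actually is.
If it is in any of boxes 1, 3, 5, and 6 (prior 1/9 each): the host has 35 equally likely choices, so probability 1/35; weight (1/9)·(1/35) = 1/315 each.
If it is in any of boxes 2, 4, 7, and 9 (prior 1/9 each): that box was opened and seen not to hold the prize — ruled out; weight (1/9)·0 = 0 each.
If it is in box 8 (prior 1/9): the host has 70 equally likely choices, so probability 1/70; weight (1/9)·(1/70) = 1/630.
The weights sum to 1/70.
So P(the gold coin in box 5 | the host opened box 2, box 4, box 7, and box 9) = (1/315) / (1/70) = 2/9.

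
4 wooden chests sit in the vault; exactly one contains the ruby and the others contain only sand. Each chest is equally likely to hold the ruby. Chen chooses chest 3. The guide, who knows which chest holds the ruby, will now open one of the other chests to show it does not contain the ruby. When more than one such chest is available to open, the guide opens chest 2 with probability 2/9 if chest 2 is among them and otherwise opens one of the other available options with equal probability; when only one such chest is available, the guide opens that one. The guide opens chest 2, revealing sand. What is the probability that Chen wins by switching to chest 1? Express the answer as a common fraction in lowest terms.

Consider each possible location of the ruby in turn.
If it is in any of chests 1, 3, and 4 (prior 1/4 each): chest 2 is available, opened with probability 2/9; weight (1/4)·(2/9) = 1/18 each.
If it is in chest 2 (prior 1/4): the guide opened chest 2, so this case is ruled out; weight (1/4)·0 = 0.
The weights sum to 1/6.
So P(the ruby in chest 1 | the guide opened chest 2) = (1/18) / (1/6) = 1/3.

1/3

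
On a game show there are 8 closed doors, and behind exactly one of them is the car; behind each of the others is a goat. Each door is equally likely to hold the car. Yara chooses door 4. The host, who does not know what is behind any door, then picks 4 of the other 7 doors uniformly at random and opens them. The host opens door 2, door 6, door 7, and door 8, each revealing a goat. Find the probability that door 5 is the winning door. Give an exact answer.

1/4

Because the host chose which doors to open without knowing where the car is, the choice is independent of the prize location. Learning that none of the 4 opened doors holds the car simply rules out those 4 locations and leaves the remaining 4 doors still equally likely by symmetry.
So P(the car behind door 5) = 1/4.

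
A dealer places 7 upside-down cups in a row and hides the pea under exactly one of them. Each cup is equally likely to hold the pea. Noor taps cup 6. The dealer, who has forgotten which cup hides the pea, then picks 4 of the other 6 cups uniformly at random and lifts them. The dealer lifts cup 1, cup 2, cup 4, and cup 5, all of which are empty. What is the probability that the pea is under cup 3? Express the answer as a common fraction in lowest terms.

Consider each possible location of the pea in turn.
If it is under any of cups 1, 2, 4, and 5 (prior 1/7 each): that cup was opened and seen not to hold the prize — ruled out; weight (1/7)·0 = 0 each.
If it is under any of cups 3, 6, and 7 (prior 1/7 each): the dealer picks exactly this set with probability 1/15 regardless, and none is the prize; weight (1/7)·(1/15) = 1/105 each.
The weights sum to 1/35.
So P(the pea under cup 3 | the dealer opened cup 1, cup 2, cup 4, and cup 5) = (1/105) / (1/35) = 1/3.

1/3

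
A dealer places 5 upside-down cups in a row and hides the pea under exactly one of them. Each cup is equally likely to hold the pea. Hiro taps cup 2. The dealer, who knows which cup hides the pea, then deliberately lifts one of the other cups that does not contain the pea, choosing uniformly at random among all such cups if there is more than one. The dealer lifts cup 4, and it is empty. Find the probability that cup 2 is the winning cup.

Condition on the true location of the pea.
If it is under any of cups 1, 3, and 5 (prior 1/5 each): the dealer has 3 equally likely choices, so probability 1/3; weight (1/5)·(1/3) = 1/15 each.
If it is under cup 2 (prior 1/5): the dealer has 4 equally likely choices, so probability 1/4; weight (1/5)·(1/4) = 1/20.
If it is under cup 4 (prior 1/5): the dealer opened cup 4, so this case is ruled out; weight (1/5)·0 = 0.
The weights sum to 1/4.
So P(the pea under cup 2 | the dealer opened cup 4) = (1/20) / (1/4) = 1/5.

1/5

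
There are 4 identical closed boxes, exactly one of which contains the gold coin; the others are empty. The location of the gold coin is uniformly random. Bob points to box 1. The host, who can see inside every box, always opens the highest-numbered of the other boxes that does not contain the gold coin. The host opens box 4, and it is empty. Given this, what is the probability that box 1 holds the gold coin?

1/3

Condition on the true location of the gold coin.
If it is in any of boxes 1, 2, and 3 (prior 1/4 each): box 4 is the highest-numbered option available, probability 1; weight (1/4)·1 = 1/4 each.
If it is in box 4 (prior 1/4): the host opened box 4, so this case is ruled out; weight (1/4)·0 = 0.
The weights sum to 3/4.
So P(the gold coin in box 1 | the host opened box 4) = (1/4) / (3/4) = 1/3.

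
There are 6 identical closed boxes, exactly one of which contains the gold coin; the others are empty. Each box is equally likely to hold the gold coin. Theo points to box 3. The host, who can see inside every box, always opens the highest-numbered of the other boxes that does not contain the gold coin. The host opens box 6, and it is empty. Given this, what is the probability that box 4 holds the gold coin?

1/5

Condition on the true location of the gold coin.
If it is in any of boxes 1, 2, 3, 4, and 5 (prior 1/6 each): box 6 is the highest-numbered option available, probability 1; weight (1/6)·1 = 1/6 each.
If it is in box 6 (prior 1/6): the host opened box 6, so this case is ruled out; weight (1/6)·0 = 0.
The weights sum to 5/6.
So P(the gold coin in box 4 | the host opened box 6) = (1/6) / (5/6) = 1/5.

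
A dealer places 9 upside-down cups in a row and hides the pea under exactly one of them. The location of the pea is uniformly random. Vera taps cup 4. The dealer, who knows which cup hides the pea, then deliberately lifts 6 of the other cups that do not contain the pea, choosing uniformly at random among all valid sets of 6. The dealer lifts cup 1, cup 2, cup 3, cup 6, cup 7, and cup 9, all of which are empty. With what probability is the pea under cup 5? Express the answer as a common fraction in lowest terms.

Condition on the true location of the pea.
If it is under any of cups 1, 2, 3, 6, 7, and 9 (prior 1/9 each): that cup was opened and seen not to hold the prize — ruled out; weight (1/9)·0 = 0 each.
If it is under cup 4 (prior 1/9): the dealer has 28 equally likely choices, so probability 1/28; weight (1/9)·(1/28) = 1/252.
If it is under either of cups 5 and 8 (prior 1/9 each): the dealer has 7 equally likely choices, so probability 1/7; weight (1/9)·(1/7) = 1/63 each.
The weights sum to 1/28.
So P(the pea under cup 5 | the dealer opened cup 1, cup 2, cup 3, cup 6, cup 7, and cup 9) = (1/63) / (1/28) = 4/9.

4/9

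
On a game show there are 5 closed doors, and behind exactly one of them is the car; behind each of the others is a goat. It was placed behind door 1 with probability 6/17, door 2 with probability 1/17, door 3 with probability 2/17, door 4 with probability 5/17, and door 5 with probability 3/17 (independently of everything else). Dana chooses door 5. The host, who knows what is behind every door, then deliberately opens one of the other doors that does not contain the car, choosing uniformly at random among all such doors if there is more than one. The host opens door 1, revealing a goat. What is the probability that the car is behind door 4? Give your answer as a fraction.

Consider each possible location of the car in turn.
If it is behind door 1 (prior 6/17): the host opened door 1, so this case is ruled out; weight (6/17)·0 = 0.
If it is behind door 2 (prior 1/17): the host has 3 equally likely choices, so probability 1/3; weight (1/17)·(1/3) = 1/51.
If it is behind door 3 (prior 2/17): the host has 3 equally likely choices, so probability 1/3; weight (2/17)·(1/3) = 2/51.
If it is behind door 4 (prior 5/17): the host has 3 equally likely choices, so probability 1/3; weight (5/17)·(1/3) = 5/51.
If it is behind door 5 (prior 3/17): the host has 4 equally likely choices, so probability 1/4; weight (3/17)·(1/4) = 3/68.
The weights sum to 41/204.
So P(the car behind door 4 | the host opened door 1) = (5/51) / (41/204) = 20/41.

20/41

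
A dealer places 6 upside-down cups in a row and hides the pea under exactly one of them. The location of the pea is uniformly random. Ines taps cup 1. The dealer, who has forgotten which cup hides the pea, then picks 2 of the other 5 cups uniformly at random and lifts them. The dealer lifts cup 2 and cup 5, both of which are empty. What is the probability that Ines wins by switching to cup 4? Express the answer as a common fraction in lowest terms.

1/4

Consider each possible location of the pea in turn.
If it is under any of cups 1, 3, 4, and 6 (prior 1/6 each): the dealer picks exactly this set with probability 1/10 regardless, and none is the prize; weight (1/6)·(1/10) = 1/60 each.
If it is under either of cups 2 and 5 (prior 1/6 each): that cup was opened and seen not to hold the prize — ruled out; weight (1/6)·0 = 0 each.
The weights sum to 1/15.
So P(the pea under cup 4 | the dealer opened cup 2 and cup 5) = (1/60) / (1/15) = 1/4.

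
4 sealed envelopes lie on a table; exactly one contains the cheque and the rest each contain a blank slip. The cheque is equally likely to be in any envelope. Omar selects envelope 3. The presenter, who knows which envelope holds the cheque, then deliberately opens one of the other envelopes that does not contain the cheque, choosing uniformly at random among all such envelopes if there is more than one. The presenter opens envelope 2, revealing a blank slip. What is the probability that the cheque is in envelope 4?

3/8

Consider each possible location of the cheque in turn.
If it is in either of envelopes 1 and 4 (prior 1/4 each): the presenter has 2 equally likely choices, so probability 1/2; weight (1/4)·(1/2) = 1/8 each.
If it is in envelope 2 (prior 1/4): the presenter opened envelope 2, so this case is ruled out; weight (1/4)·0 = 0.
If it is in envelope 3 (prior 1/4): the presenter has 3 equally likely choices, so probability 1/3; weight (1/4)·(1/3) = 1/12.
The weights sum to 1/3.
So P(the cheque in envelope 4 | the presenter opened envelope 2) = (1/8) / (1/3) = 3/8.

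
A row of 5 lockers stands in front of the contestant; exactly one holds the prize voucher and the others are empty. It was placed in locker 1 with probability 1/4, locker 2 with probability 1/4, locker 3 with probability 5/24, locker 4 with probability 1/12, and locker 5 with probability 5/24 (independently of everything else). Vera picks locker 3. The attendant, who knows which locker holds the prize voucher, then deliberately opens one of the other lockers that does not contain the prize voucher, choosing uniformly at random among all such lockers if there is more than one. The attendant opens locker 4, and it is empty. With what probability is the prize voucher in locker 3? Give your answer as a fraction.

Apply Bayes' rule, conditioning on where the prize voucher actually is.
If it is in either of lockers 1 and 2 (prior 1/4 each): the attendant has 3 equally likely choices, so probability 1/3; weight (1/4)·(1/3) = 1/12 each.
If it is in locker 3 (prior 5/24): the attendant has 4 equally likely choices, so probability 1/4; weight (5/24)·(1/4) = 5/96.
If it is in locker 4 (prior 1/12): the attendant opened locker 4, so this case is ruled out; weight (1/12)·0 = 0.
If it is in locker 5 (prior 5/24): the attendant has 3 equally likely choices, so probability 1/3; weight (5/24)·(1/3) = 5/72.
The weights sum to 83/288.
So P(the prize voucher in locker 3 | the attendant opened locker 4) = (5/96) / (83/288) = 15/83.

15/83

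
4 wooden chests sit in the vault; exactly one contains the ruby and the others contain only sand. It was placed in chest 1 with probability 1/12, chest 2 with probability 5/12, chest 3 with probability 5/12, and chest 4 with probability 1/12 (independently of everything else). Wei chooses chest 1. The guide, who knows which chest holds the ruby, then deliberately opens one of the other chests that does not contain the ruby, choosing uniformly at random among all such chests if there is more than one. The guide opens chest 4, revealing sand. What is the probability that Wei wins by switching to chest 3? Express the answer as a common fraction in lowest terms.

Apply Bayes' rule, conditioning on where the ruby actually is.
If it is in chest 1 (prior 1/12): the guide has 3 equally likely choices, so probability 1/3; weight (1/12)·(1/3) = 1/36.
If it is in either of chests 2 and 3 (prior 5/12 each): the guide has 2 equally likely choices, so probability 1/2; weight (5/12)·(1/2) = 5/24 each.
If it is in chest 4 (prior 1/12): the guide opened chest 4, so this case is ruled out; weight (1/12)·0 = 0.
The weights sum to 4/9.
So P(the ruby in chest 3 | the guide opened chest 4) = (5/24) / (4/9) = 15/32.

15/32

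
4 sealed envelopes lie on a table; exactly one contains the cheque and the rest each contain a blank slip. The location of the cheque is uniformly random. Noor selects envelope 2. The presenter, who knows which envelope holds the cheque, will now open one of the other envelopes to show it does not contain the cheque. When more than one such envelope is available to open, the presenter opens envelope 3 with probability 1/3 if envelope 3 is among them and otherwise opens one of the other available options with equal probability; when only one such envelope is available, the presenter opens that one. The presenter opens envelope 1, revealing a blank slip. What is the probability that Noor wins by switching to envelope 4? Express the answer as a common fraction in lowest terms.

4/9

Apply Bayes' rule, conditioning on where the cheque actually is.
If it is in envelope 1 (prior 1/4): the presenter opened envelope 1, so this case is ruled out; weight (1/4)·0 = 0.
If it is in envelope 2 (prior 1/4): envelope 3 is available but not opened; envelope 1 gets probability (1 − 1/3)/2 = 1/3; weight (1/4)·(1/3) = 1/12.
If it is in envelope 3 (prior 1/4): envelope 3 holds the prize so is unavailable; the presenter chooses uniformly among the 2 others, probability 1/2; weight (1/4)·(1/2) = 1/8.
If it is in envelope 4 (prior 1/4): envelope 3 is available but not opened, probability 2/3; weight (1/4)·(2/3) = 1/6.
The weights sum to 3/8.
So P(the cheque in envelope 4 | the presenter opened envelope 1) = (1/6) / (3/8) = 4/9.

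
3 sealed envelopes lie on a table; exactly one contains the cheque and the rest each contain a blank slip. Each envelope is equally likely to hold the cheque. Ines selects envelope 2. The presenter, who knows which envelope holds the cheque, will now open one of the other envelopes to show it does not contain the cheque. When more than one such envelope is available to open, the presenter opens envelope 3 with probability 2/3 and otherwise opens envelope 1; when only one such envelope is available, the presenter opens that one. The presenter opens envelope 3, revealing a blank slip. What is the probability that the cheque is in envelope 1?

Apply Bayes' rule, conditioning on where the cheque actually is.
If it is in envelope 1 (prior 1/3): only envelope 3 is available, probability 1; weight (1/3)·1 = 1/3.
If it is in envelope 2 (prior 1/3): envelope 3 is available, opened with probability 2/3; weight (1/3)·(2/3) = 2/9.
If it is in envelope 3 (prior 1/3): the presenter opened envelope 3, so this case is ruled out; weight (1/3)·0 = 0.
The weights sum to 5/9.
So P(the cheque in envelope 1 | the presenter opened envelope 3) = (1/3) / (5/9) = 3/5.

3/5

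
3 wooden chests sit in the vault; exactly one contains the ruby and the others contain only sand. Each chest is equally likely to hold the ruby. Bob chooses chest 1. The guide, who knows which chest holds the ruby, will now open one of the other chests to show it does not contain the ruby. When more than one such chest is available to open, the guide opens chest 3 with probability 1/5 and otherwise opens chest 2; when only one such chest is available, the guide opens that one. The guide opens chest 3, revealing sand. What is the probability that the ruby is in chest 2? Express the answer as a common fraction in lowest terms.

5/6

Condition on the true location of the ruby.
If it is in chest 1 (prior 1/3): chest 3 is available, opened with probability 1/5; weight (1/3)·(1/5) = 1/15.
If it is in chest 2 (prior 1/3): only chest 3 is available, probability 1; weight (1/3)·1 = 1/3.
If it is in chest 3 (prior 1/3): the guide opened chest 3, so this case is ruled out; weight (1/3)·0 = 0.
The weights sum to 2/5.
So P(the ruby in chest 2 | the guide opened chest 3) = (1/3) / (2/5) = 5/6.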